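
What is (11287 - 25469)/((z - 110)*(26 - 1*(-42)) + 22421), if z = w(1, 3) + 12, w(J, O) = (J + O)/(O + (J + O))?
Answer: -99274/110571 ≈ -0.89783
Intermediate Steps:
w(J, O) = (J + O)/(J + 2*O)
z = 88/7 (z = (1 + 3)/(1 + 2*3) + 12 = 4/(1 + 6) + 12 = 4/7 + 12 = 88/7 ≈ 12.571)
(11287 - 25469)/((z - 110)*(26 - 1*(-42)) + 22421) = (11287 - 25469)/((88/7 - 110)*(26 - 1*(-42)) + 22421) = -14182/(-682*(26 + 42)/7 + 22421) = -14182/(-682/7*68 + 22421) = -14182/(-46376/7 + 22421) = -14182/110571/7 = -14182*7/110571 = -99274/110571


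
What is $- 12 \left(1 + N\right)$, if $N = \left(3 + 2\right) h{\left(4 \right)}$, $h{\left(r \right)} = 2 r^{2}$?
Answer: $-1932$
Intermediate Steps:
$N = 160$ ($N = \left(3 + 2\right) 2 \cdot 4^{2} = 5 \cdot 2 \cdot 16 = 5 \cdot 32 = 160$)
$- 12 \left(1 + N\right) = - 12 \left(1 + 160\right) = \left(-12\right) 161 = -1932$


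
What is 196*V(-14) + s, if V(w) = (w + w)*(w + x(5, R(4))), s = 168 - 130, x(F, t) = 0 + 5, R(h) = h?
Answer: 49430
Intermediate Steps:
x(F, t) = 5
s = 38
V(w) = 2*w*(5 + w) (V(w) = (w + w)*(w + 5) = (2*w)*(5 + w) = 2*w*(5 + w))
196*V(-14) + s = 196*(2*(-14)*(5 - 14)) + 38 = 196*(2*(-14)*(-9)) + 38 = 196*252 + 38 = 49392 + 38 = 49430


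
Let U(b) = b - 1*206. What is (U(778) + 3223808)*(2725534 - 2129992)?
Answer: 1920253713960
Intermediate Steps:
U(b) = -206 + b (U(b) = b - 206 = -206 + b)
(U(778) + 3223808)*(2725534 - 2129992) = ((-206 + 778) + 3223808)*(2725534 - 2129992) = (572 + 3223808)*595542 = 3224380*595542 = 1920253713960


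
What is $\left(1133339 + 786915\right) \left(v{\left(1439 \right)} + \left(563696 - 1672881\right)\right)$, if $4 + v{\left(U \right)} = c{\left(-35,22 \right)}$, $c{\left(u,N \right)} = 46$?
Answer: $-2129836282322$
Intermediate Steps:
$v{\left(U \right)} = 42$ ($v{\left(U \right)} = -4 + 46 = 42$)
$\left(1133339 + 786915\right) \left(v{\left(1439 \right)} + \left(563696 - 1672881\right)\right) = \left(1133339 + 786915\right) \left(42 + \left(563696 - 1672881\right)\right) = 1920254 \left(42 + \left(563696 - 1672881\right)\right) = 1920254 \left(42 - 1109185\right) = 1920254 \left(-1109143\right) = -2129836282322$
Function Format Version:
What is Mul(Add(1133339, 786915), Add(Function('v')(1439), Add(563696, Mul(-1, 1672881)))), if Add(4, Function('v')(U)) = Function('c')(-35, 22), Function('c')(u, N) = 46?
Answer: -2129836282322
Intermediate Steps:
Function('v')(U) = 42 (Function('v')(U) = Add(-4, 46) = 42)
Mul(Add(1133339, 786915), Add(Function('v')(1439), Add(563696, Mul(-1, 1672881)))) = Mul(Add(1133339, 786915), Add(42, Add(563696, Mul(-1, 1672881)))) = Mul(1920254, Add(42, Add(563696, -1672881))) = Mul(1920254, Add(42, -1109185)) = Mul(1920254, -1109143) = -2129836282322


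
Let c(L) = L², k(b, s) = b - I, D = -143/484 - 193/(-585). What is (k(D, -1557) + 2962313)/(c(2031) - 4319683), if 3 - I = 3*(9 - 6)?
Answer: -76250091947/5012144280 ≈ -15.213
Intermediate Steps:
I = -6 (I = 3 - 3*(9 - 6) = 3 - 3*3 = 3 - 1*9 = 3 - 9 = -6)
D = 887/25740 (D = -143*1/484 - 193*(-1/585) = -13/44 + 193/585 = 887/25740 ≈ 0.034460)
k(b, s) = 6 + b (k(b, s) = b - 1*(-6) = b + 6 = 6 + b)
(k(D, -1557) + 2962313)/(c(2031) - 4319683) = ((6 + 887/25740) + 2962313)/(2031² - 4319683) = (155327/25740 + 2962313)/(4124961 - 4319683) = (76250091947/25740)/(-194722) = (76250091947/25740)*(-1/194722) = -76250091947/5012144280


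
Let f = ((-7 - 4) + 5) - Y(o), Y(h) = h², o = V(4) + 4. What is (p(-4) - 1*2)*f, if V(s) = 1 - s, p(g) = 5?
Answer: -21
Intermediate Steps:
o = 1 (o = (1 - 1*4) + 4 = (1 - 4) + 4 = -3 + 4 = 1)
f = -7 (f = ((-7 - 4) + 5) - 1*1² = (-11 + 5) - 1*1 = -6 - 1 = -7)
(p(-4) - 1*2)*f = (5 - 1*2)*(-7) = (5 - 2)*(-7) = 3*(-7) = -21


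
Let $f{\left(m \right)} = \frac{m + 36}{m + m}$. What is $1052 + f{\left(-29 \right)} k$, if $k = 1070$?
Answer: $\frac{26763}{29} \approx 922.86$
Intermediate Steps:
$f{\left(m \right)} = \frac{36 + m}{2 m}$
$1052 + f{\left(-29 \right)} k = 1052 + \frac{36 - 29}{2 \left(-29\right)} 1070 = 1052 + \frac{1}{2} \left(- \frac{1}{29}\right) 7 \cdot 1070 = 1052 - \frac{3745}{29} = \frac{26763}{29}$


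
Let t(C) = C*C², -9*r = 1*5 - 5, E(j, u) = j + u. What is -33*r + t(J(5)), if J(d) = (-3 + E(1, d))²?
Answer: 729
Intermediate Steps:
J(d) = (-2 + d)² (J(d) = (-3 + (1 + d))² = (-2 + d)²)
r = 0 (r = -(1*5 - 5)/9 = -(5 - 5)/9 = -⅑*0 = 0)
t(C) = C³
-33*r + t(J(5)) = -33*0 + ((-2 + 5)²)³ = 0 + (3²)³ = 0 + 9³ = 0 + 729 = 729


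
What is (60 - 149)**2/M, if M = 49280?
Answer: 7921/49280 ≈ 0.16073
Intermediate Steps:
(60 - 149)**2/M = (60 - 149)**2/49280 = (-89)**2*(1/49280) = 7921*(1/49280) = 7921/49280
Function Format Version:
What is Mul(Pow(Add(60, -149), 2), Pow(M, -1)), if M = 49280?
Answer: Rational(7921, 49280) ≈ 0.16073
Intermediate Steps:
Mul(Pow(Add(60, -149), 2), Pow(M, -1)) = Mul(Pow(Add(60, -149), 2), Pow(49280, -1)) = Mul(Pow(-89, 2), Rational(1, 49280)) = Mul(7921, Rational(1, 49280)) = Rational(7921, 49280)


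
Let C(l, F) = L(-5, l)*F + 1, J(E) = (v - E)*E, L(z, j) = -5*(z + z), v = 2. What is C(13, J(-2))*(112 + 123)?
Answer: -93765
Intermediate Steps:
L(z, j) = -10*z
J(E) = E*(2 - E) (J(E) = (2 - E)*E = E*(2 - E))
C(l, F) = 1 + 50*F (C(l, F) = (-10*(-5))*F + 1 = 50*F + 1 = 1 + 50*F)
C(13, J(-2))*(112 + 123) = (1 + 50*(-2*(2 - 1*(-2))))*(112 + 123) = (1 + 50*(-2*(2 + 2)))*235 = (1 + 50*(-2*4))*235 = (1 + 50*(-8))*235 = (1 - 400)*235 = -399*235 = -93765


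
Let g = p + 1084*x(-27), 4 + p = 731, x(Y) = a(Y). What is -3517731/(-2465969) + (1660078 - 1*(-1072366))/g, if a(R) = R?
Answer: -6637722637765/70381221229 ≈ -94.311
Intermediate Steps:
x(Y) = Y
p = 727 (p = -4 + 731 = 727)
g = -28541 (g = 727 + 1084*(-27) = 727 - 29268 = -28541)
-3517731/(-2465969) + (1660078 - 1*(-1072366))/g = -3517731/(-2465969) + (1660078 - 1*(-1072366))/(-28541) = -3517731*(-1/2465969) + (1660078 + 1072366)*(-1/28541) = 3517731/2465969 + 2732444*(-1/28541) = 3517731/2465969 - 2732444/28541 = -6637722637765/70381221229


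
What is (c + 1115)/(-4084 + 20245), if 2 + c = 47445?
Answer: 16186/5387 ≈ 3.0046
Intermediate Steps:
c = 47443 (c = -2 + 47445 = 47443)
(c + 1115)/(-4084 + 20245) = (47443 + 1115)/(-4084 + 20245) = 48558/16161 = 48558*(1/16161) = 16186/5387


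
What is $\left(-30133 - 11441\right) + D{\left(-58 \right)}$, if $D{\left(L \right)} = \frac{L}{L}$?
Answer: $-41573$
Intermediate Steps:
$D{\left(L \right)} = 1$
$\left(-30133 - 11441\right) + D{\left(-58 \right)} = \left(-30133 - 11441\right) + 1 = -41574 + 1 = -41573$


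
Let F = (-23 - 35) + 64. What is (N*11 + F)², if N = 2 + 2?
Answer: 2500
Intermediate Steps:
N = 4
F = 6 (F = -58 + 64 = 6)
(N*11 + F)² = (4*11 + 6)² = (44 + 6)² = 50² = 2500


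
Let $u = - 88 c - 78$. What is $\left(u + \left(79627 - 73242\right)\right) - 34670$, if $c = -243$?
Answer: $-6979$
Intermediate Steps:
$u = 21306$ ($u = \left(-88\right) \left(-243\right) - 78 = 21384 - 78 = 21306$)
$\left(u + \left(79627 - 73242\right)\right) - 34670 = \left(21306 + \left(79627 - 73242\right)\right) - 34670 = \left(21306 + 6385\right) - 34670 = 27691 - 34670 = -6979$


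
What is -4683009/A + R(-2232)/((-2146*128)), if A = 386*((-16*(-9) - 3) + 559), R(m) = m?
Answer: -20090051403/1159698400 ≈ -17.324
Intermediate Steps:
A = 270200 (A = 386*((144 - 3) + 559) = 386*(141 + 559) = 386*700 = 270200)
-4683009/A + R(-2232)/((-2146*128)) = -4683009/270200 - 2232/((-2146*128)) = -4683009*1/270200 - 2232/(-274688) = -4683009/270200 - 2232*(-1/274688) = -4683009/270200 + 279/34336 = -20090051403/1159698400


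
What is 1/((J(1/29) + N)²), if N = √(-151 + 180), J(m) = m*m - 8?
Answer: 707281/(-6727 + 841*√29)² ≈ 0.14639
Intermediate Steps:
J(m) = -8 + m² (J(m) = m² - 8 = -8 + m²)
N = √29 ≈ 5.3852
1/((J(1/29) + N)²) = 1/(((-8 + (1/29)²) + √29)²) = 1/(((-8 + 1/841) + √29)²) = 1/((-6727/841 + √29)²) = (-6727/841 + √29)⁻²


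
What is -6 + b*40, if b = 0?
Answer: -6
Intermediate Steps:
-6 + b*40 = -6 + 0*40 = -6 + 0 = -6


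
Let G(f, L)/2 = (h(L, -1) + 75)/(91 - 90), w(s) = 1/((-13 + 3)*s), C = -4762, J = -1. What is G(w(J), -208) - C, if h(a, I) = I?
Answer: 4910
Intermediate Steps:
w(s) = -1/(10*s) (w(s) = 1/((-10)*s) = -1/(10*s))
G(f, L) = 148 (G(f, L) = 2*((-1 + 75)/(91 - 90)) = 2*(74/1) = 2*(74*1) = 2*74 = 148)
G(w(J), -208) - C = 148 - 1*(-4762) = 148 + 4762 = 4910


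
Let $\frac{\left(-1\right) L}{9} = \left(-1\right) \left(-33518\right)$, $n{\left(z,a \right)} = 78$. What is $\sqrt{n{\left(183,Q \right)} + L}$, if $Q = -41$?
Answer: $4 i \sqrt{18849} \approx 549.17 i$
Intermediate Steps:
$L = -301662$ ($L = - 9 \left(\left(-1\right) \left(-33518\right)\right) = \left(-9\right) 33518 = -301662$)
$\sqrt{n{\left(183,Q \right)} + L} = \sqrt{78 - 301662} = \sqrt{-301584} = 4 i \sqrt{18849}$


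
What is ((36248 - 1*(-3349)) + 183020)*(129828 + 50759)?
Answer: 40201736179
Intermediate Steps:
((36248 - 1*(-3349)) + 183020)*(129828 + 50759) = ((36248 + 3349) + 183020)*180587 = (39597 + 183020)*180587 = 222617*180587 = 40201736179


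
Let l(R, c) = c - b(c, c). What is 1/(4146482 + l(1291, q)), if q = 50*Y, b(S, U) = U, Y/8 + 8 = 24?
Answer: 1/4146482 ≈ 2.4117e-7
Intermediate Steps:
Y = 128 (Y = -64 + 8*24 = -64 + 192 = 128)
q = 6400 (q = 50*128 = 6400)
l(R, c) = 0 (l(R, c) = c - c = 0)
1/(4146482 + l(1291, q)) = 1/(4146482 + 0) = 1/4146482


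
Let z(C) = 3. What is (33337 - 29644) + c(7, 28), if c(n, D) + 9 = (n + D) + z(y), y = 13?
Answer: 3722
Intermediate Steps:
c(n, D) = -6 + D + n (c(n, D) = -9 + ((n + D) + 3) = -9 + ((D + n) + 3) = -9 + (3 + D + n) = -6 + D + n)
(33337 - 29644) + c(7, 28) = (33337 - 29644) + (-6 + 28 + 7) = 3693 + 29 = 3722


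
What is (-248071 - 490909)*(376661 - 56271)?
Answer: -236761802200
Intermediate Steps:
(-248071 - 490909)*(376661 - 56271) = -738980*320390 = -236761802200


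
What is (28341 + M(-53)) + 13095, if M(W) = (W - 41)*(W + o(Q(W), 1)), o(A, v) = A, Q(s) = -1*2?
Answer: 46606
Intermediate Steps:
Q(s) = -2
M(W) = (-41 + W)*(-2 + W) (M(W) = (W - 41)*(W - 2) = (-41 + W)*(-2 + W))
(28341 + M(-53)) + 13095 = (28341 + (82 + (-53)**2 - 43*(-53))) + 13095 = (28341 + (82 + 2809 + 2279)) + 13095 = (28341 + 5170) + 13095 = 33511 + 13095 = 46606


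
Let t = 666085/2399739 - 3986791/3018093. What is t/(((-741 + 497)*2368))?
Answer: 209915315879/116242689942967744 ≈ 1.8058e-6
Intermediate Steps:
t = -839661263516/804737275303 (t = 666085*(1/2399739) - 3986791*1/3018093 = 666085/2399739 - 3986791/3018093 = -839661263516/804737275303 ≈ -1.0434)
t/(((-741 + 497)*2368)) = -839661263516*1/(2368*(-741 + 497))/804737275303 = -839661263516/(804737275303*((-244*2368))) = -839661263516/804737275303/(-577792) = -839661263516/804737275303*(-1/577792) = 209915315879/116242689942967744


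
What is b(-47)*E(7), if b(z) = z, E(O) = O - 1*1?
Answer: -282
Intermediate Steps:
E(O) = -1 + O (E(O) = O - 1 = -1 + O)
b(-47)*E(7) = -47*(-1 + 7) = -47*6 = -282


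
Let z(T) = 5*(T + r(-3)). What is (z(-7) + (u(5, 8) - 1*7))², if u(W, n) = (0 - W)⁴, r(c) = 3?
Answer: 357604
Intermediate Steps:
u(W, n) = W⁴ (u(W, n) = (-W)⁴ = W⁴)
z(T) = 15 + 5*T (z(T) = 5*(T + 3) = 5*(3 + T) = 15 + 5*T)
(z(-7) + (u(5, 8) - 1*7))² = ((15 + 5*(-7)) + (5⁴ - 1*7))² = ((15 - 35) + (625 - 7))² = (-20 + 618)² = 598² = 357604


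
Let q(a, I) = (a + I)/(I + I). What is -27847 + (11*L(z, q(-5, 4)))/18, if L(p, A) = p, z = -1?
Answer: -501257/18 ≈ -27848.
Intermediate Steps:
q(a, I) = (I + a)/(2*I) (q(a, I) = (I + a)/((2*I)) = (I + a)*(1/(2*I)) = (I + a)/(2*I))
-27847 + (11*L(z, q(-5, 4)))/18 = -27847 + (11*(-1))/18 = -27847 - 11*1/18 = -27847 - 11/18 = -501257/18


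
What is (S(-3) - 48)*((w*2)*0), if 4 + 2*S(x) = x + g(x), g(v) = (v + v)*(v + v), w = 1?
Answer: 0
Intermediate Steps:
g(v) = 4*v² (g(v) = (2*v)*(2*v) = 4*v²)
S(x) = -2 + x/2 + 2*x² (S(x) = -2 + (x + 4*x²)/2 = -2 + (x/2 + 2*x²) = -2 + x/2 + 2*x²)
(S(-3) - 48)*((w*2)*0) = ((-2 + (½)*(-3) + 2*(-3)²) - 48)*((1*2)*0) = ((-2 - 3/2 + 2*9) - 48)*(2*0) = ((-2 - 3/2 + 18) - 48)*0 = (29/2 - 48)*0 = -67/2*0 = 0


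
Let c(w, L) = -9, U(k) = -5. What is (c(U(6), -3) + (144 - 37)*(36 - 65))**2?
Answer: 9684544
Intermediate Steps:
(c(U(6), -3) + (144 - 37)*(36 - 65))**2 = (-9 + (144 - 37)*(36 - 65))**2 = (-9 + 107*(-29))**2 = (-9 - 3103)**2 = (-3112)**2 = 9684544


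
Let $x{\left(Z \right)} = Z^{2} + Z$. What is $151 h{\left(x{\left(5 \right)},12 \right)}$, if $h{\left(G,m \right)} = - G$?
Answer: $-4530$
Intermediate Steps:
$x{\left(Z \right)} = Z + Z^{2}$
$151 h{\left(x{\left(5 \right)},12 \right)} = 151 \left(- 5 \left(1 + 5\right)\right) = 151 \left(- 5 \cdot 6\right) = 151 \left(\left(-1\right) 30\right) = 151 \left(-30\right) = -4530$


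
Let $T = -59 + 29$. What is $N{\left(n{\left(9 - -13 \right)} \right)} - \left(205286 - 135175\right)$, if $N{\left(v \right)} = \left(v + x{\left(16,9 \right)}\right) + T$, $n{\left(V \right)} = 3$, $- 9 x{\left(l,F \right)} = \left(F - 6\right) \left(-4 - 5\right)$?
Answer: $-70135$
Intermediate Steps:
$T = -30$
$x{\left(l,F \right)} = -6 + F$ ($x{\left(l,F \right)} = - \frac{\left(F - 6\right) \left(-4 - 5\right)}{9} = - \frac{\left(-6 + F\right) \left(-9\right)}{9} = - \frac{54 - 9 F}{9} = -6 + F$)
$N{\left(v \right)} = -27 + v$ ($N{\left(v \right)} = \left(v + \left(-6 + 9\right)\right) - 30 = \left(v + 3\right) - 30 = \left(3 + v\right) - 30 = -27 + v$)
$N{\left(n{\left(9 - -13 \right)} \right)} - \left(205286 - 135175\right) = \left(-27 + 3\right) - \left(205286 - 135175\right) = -24 - 70111 = -70135$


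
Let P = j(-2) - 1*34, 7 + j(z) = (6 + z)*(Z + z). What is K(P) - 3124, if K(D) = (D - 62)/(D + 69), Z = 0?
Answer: -62591/20 ≈ -3129.6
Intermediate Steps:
j(z) = -7 + z*(6 + z) (j(z) = -7 + (6 + z)*(0 + z) = -7 + (6 + z)*z = -7 + z*(6 + z))
P = -49 (P = (-7 + (-2)² + 6*(-2)) - 1*34 = (-7 + 4 - 12) - 34 = -15 - 34 = -49)
K(D) = (-62 + D)/(69 + D)
K(P) - 3124 = (-62 - 49)/(69 - 49) - 3124 = -111/20 - 3124 = -62591/20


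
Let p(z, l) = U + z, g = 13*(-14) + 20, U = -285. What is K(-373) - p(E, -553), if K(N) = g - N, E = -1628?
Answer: 2124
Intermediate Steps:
g = -162 (g = -182 + 20 = -162)
K(N) = -162 - N
p(z, l) = -285 + z
K(-373) - p(E, -553) = (-162 - 1*(-373)) - (-285 - 1628) = (-162 + 373) - 1*(-1913) = 211 + 1913 = 2124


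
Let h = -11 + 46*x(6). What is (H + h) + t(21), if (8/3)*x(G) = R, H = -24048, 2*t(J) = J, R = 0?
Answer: -48097/2 ≈ -24049.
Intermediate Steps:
t(J) = J/2
x(G) = 0 (x(G) = (3/8)*0 = 0)
h = -11 (h = -11 + 46*0 = -11 + 0 = -11)
(H + h) + t(21) = (-24048 - 11) + (½)*21 = -24059 + 21/2 = -48097/2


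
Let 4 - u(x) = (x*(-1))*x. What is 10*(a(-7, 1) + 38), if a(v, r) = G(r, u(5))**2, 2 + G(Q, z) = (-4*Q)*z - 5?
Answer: 151670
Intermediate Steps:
u(x) = 4 + x**2 (u(x) = 4 - x*(-1)*x = 4 - (-x)*x = 4 - (-1)*x**2 = 4 + x**2)
G(Q, z) = -7 - 4*Q*z (G(Q, z) = -2 + ((-4*Q)*z - 5) = -2 + (-4*Q*z - 5) = -2 + (-5 - 4*Q*z) = -7 - 4*Q*z)
a(v, r) = (-7 - 116*r)**2 (a(v, r) = (-7 - 4*r*(4 + 5**2))**2 = (-7 - 4*r*(4 + 25))**2 = (-7 - 4*r*29)**2 = (-7 - 116*r)**2)
10*(a(-7, 1) + 38) = 10*((7 + 116*1)**2 + 38) = 10*((7 + 116)**2 + 38) = 10*(123**2 + 38) = 10*(15129 + 38) = 10*15167 = 151670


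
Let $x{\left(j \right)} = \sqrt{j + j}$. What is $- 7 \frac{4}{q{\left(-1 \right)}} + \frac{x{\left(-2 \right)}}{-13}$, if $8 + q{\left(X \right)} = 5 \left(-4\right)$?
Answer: $1 - \frac{2 i}{13} \approx 1.0 - 0.15385 i$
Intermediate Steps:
$q{\left(X \right)} = -28$ ($q{\left(X \right)} = -8 + 5 \left(-4\right) = -8 - 20 = -28$)
$x{\left(j \right)} = \sqrt{2} \sqrt{j}$ ($x{\left(j \right)} = \sqrt{2 j} = \sqrt{2} \sqrt{j}$)
$- 7 \frac{4}{q{\left(-1 \right)}} + \frac{x{\left(-2 \right)}}{-13} = - 7 \frac{4}{-28} + \frac{\sqrt{2} \sqrt{-2}}{-13} = - 7 \cdot 4 \left(- \frac{1}{28}\right) + \sqrt{2} i \sqrt{2} \left(- \frac{1}{13}\right) = \left(-7\right) \left(- \frac{1}{7}\right) + 2 i \left(- \frac{1}{13}\right) = 1 - \frac{2 i}{13}$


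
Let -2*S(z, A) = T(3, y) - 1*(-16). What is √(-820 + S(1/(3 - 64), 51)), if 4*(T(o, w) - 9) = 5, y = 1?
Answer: I*√13330/4 ≈ 28.864*I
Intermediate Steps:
T(o, w) = 41/4 (T(o, w) = 9 + (¼)*5 = 9 + 5/4 = 41/4)
S(z, A) = -105/8 (S(z, A) = -(41/4 - 1*(-16))/2 = -(41/4 + 16)/2 = -½*105/4 = -105/8)
√(-820 + S(1/(3 - 64), 51)) = √(-820 - 105/8) = √(-6665/8) = I*√13330/4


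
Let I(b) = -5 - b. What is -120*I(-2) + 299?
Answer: 659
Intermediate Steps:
-120*I(-2) + 299 = -120*(-5 - 1*(-2)) + 299 = -120*(-5 + 2) + 299 = -120*(-3) + 299 = 360 + 299 = 659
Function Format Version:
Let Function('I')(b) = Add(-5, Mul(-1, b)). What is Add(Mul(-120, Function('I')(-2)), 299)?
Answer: 659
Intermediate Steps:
Add(Mul(-120, Function('I')(-2)), 299) = Add(Mul(-120, Add(-5, Mul(-1, -2))), 299) = Add(Mul(-120, Add(-5, 2)), 299) = Add(Mul(-120, -3), 299) = Add(360, 299) = 659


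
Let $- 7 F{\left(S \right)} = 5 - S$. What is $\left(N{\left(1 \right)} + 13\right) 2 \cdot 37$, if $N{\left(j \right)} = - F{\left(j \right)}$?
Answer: $\frac{7030}{7} \approx 1004.3$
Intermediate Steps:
$F{\left(S \right)} = - \frac{5}{7} + \frac{S}{7}$ ($F{\left(S \right)} = - \frac{5 - S}{7} = - \frac{5}{7} + \frac{S}{7}$)
$N{\left(j \right)} = \frac{5}{7} - \frac{j}{7}$ ($N{\left(j \right)} = - (- \frac{5}{7} + \frac{j}{7}) = \frac{5}{7} - \frac{j}{7}$)
$\left(N{\left(1 \right)} + 13\right) 2 \cdot 37 = \left(\left(\frac{5}{7} - \frac{1}{7}\right) + 13\right) 2 \cdot 37 = \left(\frac{4}{7} + 13\right) 2 \cdot 37 = \frac{95}{7} \cdot 2 \cdot 37 = \frac{190}{7} \cdot 37 = \frac{7030}{7}$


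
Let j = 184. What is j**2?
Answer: 33856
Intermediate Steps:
j**2 = 184**2 = 33856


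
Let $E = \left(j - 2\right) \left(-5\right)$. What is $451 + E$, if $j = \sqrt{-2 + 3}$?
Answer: $456$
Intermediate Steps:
$j = 1$ ($j = \sqrt{1} = 1$)
$E = 5$ ($E = \left(1 - 2\right) \left(-5\right) = \left(-1\right) \left(-5\right) = 5$)
$451 + E = 451 + 5 = 456$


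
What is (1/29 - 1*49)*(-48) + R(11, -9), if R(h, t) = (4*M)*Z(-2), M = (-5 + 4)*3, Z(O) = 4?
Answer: 66768/29 ≈ 2302.3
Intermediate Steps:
M = -3 (M = -1*3 = -3)
R(h, t) = -48 (R(h, t) = (4*(-3))*4 = -12*4 = -48)
(1/29 - 1*49)*(-48) + R(11, -9) = (1/29 - 1*49)*(-48) - 48 = (1/29 - 49)*(-48) - 48 = -1420/29*(-48) - 48 = 68160/29 - 48 = 66768/29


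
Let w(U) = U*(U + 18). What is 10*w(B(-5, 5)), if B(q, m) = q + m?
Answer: 0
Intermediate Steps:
B(q, m) = m + q
w(U) = U*(18 + U)
10*w(B(-5, 5)) = 10*((5 - 5)*(18 + (5 - 5))) = 10*(0*(18 + 0)) = 10*(0*18) = 10*0 = 0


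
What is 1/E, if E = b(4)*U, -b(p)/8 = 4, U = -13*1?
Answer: 1/416 ≈ 0.0024038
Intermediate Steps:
U = -13
b(p) = -32 (b(p) = -8*4 = -32)
E = 416 (E = -32*(-13) = 416)
1/E = 1/416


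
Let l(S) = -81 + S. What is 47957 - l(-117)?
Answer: 48155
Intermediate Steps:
47957 - l(-117) = 47957 - (-81 - 117) = 47957 - 1*(-198) = 47957 + 198 = 48155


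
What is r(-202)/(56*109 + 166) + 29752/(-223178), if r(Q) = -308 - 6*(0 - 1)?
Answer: -63486199/349831515 ≈ -0.18148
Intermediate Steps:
r(Q) = -302 (r(Q) = -308 - 6*(-1) = -308 - 1*(-6) = -308 + 6 = -302)
r(-202)/(56*109 + 166) + 29752/(-223178) = -302/(56*109 + 166) + 29752/(-223178) = -302/(6104 + 166) + 29752*(-1/223178) = -302/6270 - 14876/111589 = -302*1/6270 - 14876/111589 = -151/3135 - 14876/111589 = -63486199/349831515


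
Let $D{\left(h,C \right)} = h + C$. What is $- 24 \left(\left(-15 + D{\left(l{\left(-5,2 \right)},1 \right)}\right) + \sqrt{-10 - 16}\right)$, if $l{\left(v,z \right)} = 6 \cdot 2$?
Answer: $48 - 24 i \sqrt{26} \approx 48.0 - 122.38 i$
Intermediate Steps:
$l{\left(v,z \right)} = 12$
$D{\left(h,C \right)} = C + h$
$- 24 \left(\left(-15 + D{\left(l{\left(-5,2 \right)},1 \right)}\right) + \sqrt{-10 - 16}\right) = - 24 \left(\left(-15 + \left(1 + 12\right)\right) + \sqrt{-10 - 16}\right) = - 24 \left(\left(-15 + 13\right) + \sqrt{-26}\right) = - 24 \left(-2 + i \sqrt{26}\right) = 48 - 24 i \sqrt{26}$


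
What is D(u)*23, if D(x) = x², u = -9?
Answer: 1863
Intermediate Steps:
D(u)*23 = (-9)²*23 = 81*23 = 1863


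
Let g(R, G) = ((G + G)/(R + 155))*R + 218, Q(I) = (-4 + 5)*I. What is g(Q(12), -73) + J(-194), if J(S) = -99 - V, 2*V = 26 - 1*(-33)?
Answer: 26389/334 ≈ 79.009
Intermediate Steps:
Q(I) = I (Q(I) = 1*I = I)
V = 59/2 (V = (26 - 1*(-33))/2 = (26 + 33)/2 = (1/2)*59 = 59/2 ≈ 29.500)
g(R, G) = 218 + 2*G*R/(155 + R) (g(R, G) = ((2*G)/(155 + R))*R + 218 = (2*G/(155 + R))*R + 218 = 2*G*R/(155 + R) + 218 = 218 + 2*G*R/(155 + R))
J(S) = -257/2 (J(S) = -99 - 1*59/2 = -99 - 59/2 = -257/2)
g(Q(12), -73) + J(-194) = 2*(16895 + 109*12 - 73*12)/(155 + 12) - 257/2 = 2*(16895 + 1308 - 876)/167 - 257/2 = 2*(1/167)*17327 - 257/2 = 34654/167 - 257/2 = 26389/334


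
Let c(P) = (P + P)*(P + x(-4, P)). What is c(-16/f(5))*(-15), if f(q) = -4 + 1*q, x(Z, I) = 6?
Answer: -4800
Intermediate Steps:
f(q) = -4 + q
c(P) = 2*P*(6 + P) (c(P) = (P + P)*(P + 6) = (2*P)*(6 + P) = 2*P*(6 + P))
c(-16/f(5))*(-15) = (2*(-16/(-4 + 5))*(6 - 16/(-4 + 5)))*(-15) = (2*(-16/1)*(6 - 16/1))*(-15) = (2*(-16*1)*(6 - 16*1))*(-15) = (2*(-16)*(6 - 16))*(-15) = (2*(-16)*(-10))*(-15) = 320*(-15) = -4800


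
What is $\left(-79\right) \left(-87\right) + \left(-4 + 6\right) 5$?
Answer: $6883$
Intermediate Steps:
$\left(-79\right) \left(-87\right) + \left(-4 + 6\right) 5 = 6873 + 2 \cdot 5 = 6873 + 10 = 6883$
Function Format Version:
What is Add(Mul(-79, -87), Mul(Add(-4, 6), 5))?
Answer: 6883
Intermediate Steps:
Add(Mul(-79, -87), Mul(Add(-4, 6), 5)) = Add(6873, Mul(2, 5)) = Add(6873, 10) = 6883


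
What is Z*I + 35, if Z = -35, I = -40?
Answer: 1435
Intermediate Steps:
Z*I + 35 = -35*(-40) + 35 = 1400 + 35 = 1435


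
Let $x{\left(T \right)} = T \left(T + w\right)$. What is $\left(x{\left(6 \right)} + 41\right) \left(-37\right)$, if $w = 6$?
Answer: $-4181$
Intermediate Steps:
$x{\left(T \right)} = T \left(6 + T\right)$ ($x{\left(T \right)} = T \left(T + 6\right) = T \left(6 + T\right)$)
$\left(x{\left(6 \right)} + 41\right) \left(-37\right) = \left(6 \left(6 + 6\right) + 41\right) \left(-37\right) = \left(6 \cdot 12 + 41\right) \left(-37\right) = \left(72 + 41\right) \left(-37\right) = 113 \left(-37\right) = -4181$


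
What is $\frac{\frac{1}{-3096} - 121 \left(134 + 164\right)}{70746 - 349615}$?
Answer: $\frac{111635569}{863378424} \approx 0.1293$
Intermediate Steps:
$\frac{\frac{1}{-3096} - 121 \left(134 + 164\right)}{70746 - 349615} = \frac{- \frac{1}{3096} - 36058}{-278869} = \left(- \frac{1}{3096} - 36058\right) \left(- \frac{1}{278869}\right) = \left(- \frac{111635569}{3096}\right) \left(- \frac{1}{278869}\right) = \frac{111635569}{863378424}$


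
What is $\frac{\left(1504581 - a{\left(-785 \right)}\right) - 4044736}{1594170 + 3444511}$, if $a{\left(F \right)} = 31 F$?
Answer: $- \frac{2515820}{5038681} \approx -0.4993$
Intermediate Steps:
$\frac{\left(1504581 - a{\left(-785 \right)}\right) - 4044736}{1594170 + 3444511} = \frac{\left(1504581 - 31 \left(-785\right)\right) - 4044736}{1594170 + 3444511} = \frac{\left(1504581 - -24335\right) - 4044736}{5038681} = \left(\left(1504581 + 24335\right) - 4044736\right) \frac{1}{5038681} = \left(1528916 - 4044736\right) \frac{1}{5038681} = \left(-2515820\right) \frac{1}{5038681} = - \frac{2515820}{5038681}$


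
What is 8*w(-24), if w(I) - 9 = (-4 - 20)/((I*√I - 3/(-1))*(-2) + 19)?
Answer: 3990984/55465 + 18432*I*√6/55465 ≈ 71.955 + 0.81401*I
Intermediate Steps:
w(I) = 9 - 24/(13 - 2*I^(3/2)) (w(I) = 9 + (-4 - 20)/((I*√I - 3/(-1))*(-2) + 19) = 9 - 24/((I^(3/2) - 3*(-1))*(-2) + 19) = 9 - 24/((I^(3/2) + 3)*(-2) + 19) = 9 - 24/((3 + I^(3/2))*(-2) + 19) = 9 - 24/((-6 - 2*I^(3/2)) + 19) = 9 - 24/(13 - 2*I^(3/2)))
8*w(-24) = 8*(3*(-31 + 6*(-24)^(3/2))/(-13 + 2*(-24)^(3/2))) = 8*(3*(-31 + 6*(-48*I*√6))/(-13 + 2*(-48*I*√6))) = 8*(3*(-31 - 288*I*√6)/(-13 - 96*I*√6)) = 24*(-31 - 288*I*√6)/(-13 - 96*I*√6)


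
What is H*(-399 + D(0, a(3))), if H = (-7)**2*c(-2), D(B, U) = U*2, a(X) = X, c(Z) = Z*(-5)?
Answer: -192570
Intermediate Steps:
c(Z) = -5*Z
D(B, U) = 2*U
H = 490 (H = (-7)**2*(-5*(-2)) = 49*10 = 490)
H*(-399 + D(0, a(3))) = 490*(-399 + 2*3) = 490*(-399 + 6) = 490*(-393) = -192570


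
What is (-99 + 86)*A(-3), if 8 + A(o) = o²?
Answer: -13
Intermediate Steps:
A(o) = -8 + o²
(-99 + 86)*A(-3) = (-99 + 86)*(-8 + (-3)²) = -13*(-8 + 9) = -13*1 = -13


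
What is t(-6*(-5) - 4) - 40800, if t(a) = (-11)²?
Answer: -40679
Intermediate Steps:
t(a) = 121
t(-6*(-5) - 4) - 40800 = 121 - 40800 = -40679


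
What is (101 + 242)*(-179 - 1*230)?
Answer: -140287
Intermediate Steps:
(101 + 242)*(-179 - 1*230) = 343*(-179 - 230) = 343*(-409) = -140287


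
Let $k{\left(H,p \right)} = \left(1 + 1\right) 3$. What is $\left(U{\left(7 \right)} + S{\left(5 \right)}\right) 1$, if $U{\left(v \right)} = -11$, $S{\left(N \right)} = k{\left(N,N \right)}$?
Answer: $-5$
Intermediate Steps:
$k{\left(H,p \right)} = 6$ ($k{\left(H,p \right)} = 2 \cdot 3 = 6$)
$S{\left(N \right)} = 6$
$\left(U{\left(7 \right)} + S{\left(5 \right)}\right) 1 = \left(-11 + 6\right) 1 = \left(-5\right) 1 = -5$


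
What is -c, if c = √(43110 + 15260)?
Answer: -√58370 ≈ -241.60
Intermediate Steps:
c = √58370 ≈ 241.60
-c = -√58370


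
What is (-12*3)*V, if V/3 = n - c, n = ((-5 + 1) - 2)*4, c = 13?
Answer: 3996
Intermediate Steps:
n = -24 (n = (-4 - 2)*4 = -6*4 = -24)
V = -111 (V = 3*(-24 - 1*13) = 3*(-24 - 13) = 3*(-37) = -111)
(-12*3)*V = -12*3*(-111) = -36*(-111) = 3996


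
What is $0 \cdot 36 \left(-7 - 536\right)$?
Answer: $0$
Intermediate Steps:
$0 \cdot 36 \left(-7 - 536\right) = 0 \left(-543\right) = 0$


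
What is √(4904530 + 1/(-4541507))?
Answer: √101157333116950210463/4541507 ≈ 2214.6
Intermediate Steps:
√(4904530 + 1/(-4541507)) = √(4904530 - 1/4541507) = √(22273957326709/4541507) = √101157333116950210463/4541507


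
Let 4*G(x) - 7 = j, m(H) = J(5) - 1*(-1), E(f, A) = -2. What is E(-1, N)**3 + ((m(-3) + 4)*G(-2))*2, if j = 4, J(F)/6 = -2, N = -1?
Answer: -93/2 ≈ -46.500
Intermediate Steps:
J(F) = -12 (J(F) = 6*(-2) = -12)
m(H) = -11 (m(H) = -12 - 1*(-1) = -12 + 1 = -11)
G(x) = 11/4 (G(x) = 7/4 + (1/4)*4 = 7/4 + 1 = 11/4)
E(-1, N)**3 + ((m(-3) + 4)*G(-2))*2 = (-2)**3 + ((-11 + 4)*(11/4))*2 = -8 - 7*11/4*2 = -8 - 77/4*2 = -8 - 77/2 = -93/2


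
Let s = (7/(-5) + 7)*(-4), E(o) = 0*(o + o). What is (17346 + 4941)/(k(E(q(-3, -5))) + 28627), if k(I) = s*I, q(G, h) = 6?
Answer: 22287/28627 ≈ 0.77853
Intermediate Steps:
E(o) = 0 (E(o) = 0*(2*o) = 0)
s = -112/5 (s = (7*(-⅕) + 7)*(-4) = (-7/5 + 7)*(-4) = (28/5)*(-4) = -112/5 ≈ -22.400)
k(I) = -112*I/5
(17346 + 4941)/(k(E(q(-3, -5))) + 28627) = (17346 + 4941)/(-112/5*0 + 28627) = 22287/(0 + 28627) = 22287/28627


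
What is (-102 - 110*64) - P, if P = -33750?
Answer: 26608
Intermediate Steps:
(-102 - 110*64) - P = (-102 - 110*64) - 1*(-33750) = (-102 - 7040) + 33750 = -7142 + 33750 = 26608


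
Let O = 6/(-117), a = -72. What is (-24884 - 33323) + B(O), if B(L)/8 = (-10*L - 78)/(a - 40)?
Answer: -15889000/273 ≈ -58201.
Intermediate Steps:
O = -2/39 (O = 6*(-1/117) = -2/39 ≈ -0.051282)
B(L) = 39/7 + 5*L/7 (B(L) = 8*((-10*L - 78)/(-72 - 40)) = 8*((-78 - 10*L)/(-112)) = 8*((-78 - 10*L)*(-1/112)) = 8*(39/56 + 5*L/56) = 39/7 + 5*L/7)
(-24884 - 33323) + B(O) = (-24884 - 33323) + (39/7 + (5/7)*(-2/39)) = -58207 + (39/7 - 10/273) = -58207 + 1511/273 = -15889000/273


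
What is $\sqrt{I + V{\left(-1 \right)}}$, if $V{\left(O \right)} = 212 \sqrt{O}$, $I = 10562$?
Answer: $\sqrt{10562 + 212 i} \approx 102.78 + 1.031 i$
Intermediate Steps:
$\sqrt{I + V{\left(-1 \right)}} = \sqrt{10562 + 212 \sqrt{-1}} = \sqrt{10562 + 212 i}$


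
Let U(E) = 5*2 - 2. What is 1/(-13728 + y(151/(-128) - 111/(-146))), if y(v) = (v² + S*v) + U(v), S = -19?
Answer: -87310336/1197186687775 ≈ -7.2930e-5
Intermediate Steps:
U(E) = 8 (U(E) = 10 - 2 = 8)
y(v) = 8 + v² - 19*v (y(v) = (v² - 19*v) + 8 = 8 + v² - 19*v)
1/(-13728 + y(151/(-128) - 111/(-146))) = 1/(-13728 + (8 + (151/(-128) - 111/(-146))² - 19*(151/(-128) - 111/(-146)))) = 1/(-13728 + (8 + (151*(-1/128) - 111*(-1/146))² - 19*(151*(-1/128) - 111*(-1/146)))) = 1/(-13728 + (8 + (-151/128 + 111/146)² - 19*(-151/128 + 111/146))) = 1/(-13728 + (8 + (-3919/9344)² - 19*(-3919/9344))) = 1/(-13728 + (8 + 15358561/87310336 + 74461/9344)) = 1/(-13728 + 1409604833/87310336) = 1/(-1197186687775/87310336) = -87310336/1197186687775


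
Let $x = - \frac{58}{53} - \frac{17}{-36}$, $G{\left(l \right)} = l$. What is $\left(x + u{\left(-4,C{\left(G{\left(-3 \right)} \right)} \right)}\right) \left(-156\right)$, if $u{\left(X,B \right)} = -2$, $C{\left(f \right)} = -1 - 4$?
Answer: $\frac{65039}{159} \approx 409.05$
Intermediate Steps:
$C{\left(f \right)} = -5$ ($C{\left(f \right)} = -1 - 4 = -5$)
$x = - \frac{1187}{1908}$ ($x = \left(-58\right) \frac{1}{53} - - \frac{17}{36} = - \frac{58}{53} + \frac{17}{36} = - \frac{1187}{1908} \approx -0.62212$)
$\left(x + u{\left(-4,C{\left(G{\left(-3 \right)} \right)} \right)}\right) \left(-156\right) = \left(- \frac{1187}{1908} - 2\right) \left(-156\right) = \left(- \frac{5003}{1908}\right) \left(-156\right) = \frac{65039}{159}$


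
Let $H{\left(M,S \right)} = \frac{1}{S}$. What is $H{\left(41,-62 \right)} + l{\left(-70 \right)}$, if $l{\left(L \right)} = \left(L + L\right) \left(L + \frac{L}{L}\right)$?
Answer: $\frac{598919}{62} \approx 9660.0$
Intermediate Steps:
$l{\left(L \right)} = 2 L \left(1 + L\right)$ ($l{\left(L \right)} = 2 L \left(L + 1\right) = 2 L \left(1 + L\right)$)
$H{\left(41,-62 \right)} + l{\left(-70 \right)} = \frac{1}{-62} + 2 \left(-70\right) \left(1 - 70\right) = - \frac{1}{62} + 2 \left(-70\right) \left(-69\right) = - \frac{1}{62} + 9660 = \frac{598919}{62}$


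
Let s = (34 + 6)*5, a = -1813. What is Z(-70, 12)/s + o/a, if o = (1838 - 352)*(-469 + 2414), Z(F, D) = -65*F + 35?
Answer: -113948279/72520 ≈ -1571.3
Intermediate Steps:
Z(F, D) = 35 - 65*F
o = 2890270 (o = 1486*1945 = 2890270)
s = 200 (s = 40*5 = 200)
Z(-70, 12)/s + o/a = (35 - 65*(-70))/200 + 2890270/(-1813) = (35 + 4550)*(1/200) + 2890270*(-1/1813) = 4585*(1/200) - 2890270/1813 = 917/40 - 2890270/1813 = -113948279/72520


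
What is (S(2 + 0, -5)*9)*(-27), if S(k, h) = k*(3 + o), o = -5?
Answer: 972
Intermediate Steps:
S(k, h) = -2*k (S(k, h) = k*(3 - 5) = k*(-2) = -2*k)
(S(2 + 0, -5)*9)*(-27) = (-2*(2 + 0)*9)*(-27) = (-2*2*9)*(-27) = -4*9*(-27) = -36*(-27) = 972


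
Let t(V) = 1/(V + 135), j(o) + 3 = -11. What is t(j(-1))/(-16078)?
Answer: -1/1945438 ≈ -5.1402e-7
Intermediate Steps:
j(o) = -14 (j(o) = -3 - 11 = -14)
t(V) = 1/(135 + V)
t(j(-1))/(-16078) = 1/((135 - 14)*(-16078)) = -1/16078/121 = (1/121)*(-1/16078) = -1/1945438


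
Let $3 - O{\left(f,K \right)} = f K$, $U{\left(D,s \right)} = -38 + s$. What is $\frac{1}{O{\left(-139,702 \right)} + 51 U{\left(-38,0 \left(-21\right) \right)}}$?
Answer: $\frac{1}{95643} \approx 1.0456 \cdot 10^{-5}$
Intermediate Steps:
$O{\left(f,K \right)} = 3 - K f$ ($O{\left(f,K \right)} = 3 - f K = 3 - K f$)
$\frac{1}{O{\left(-139,702 \right)} + 51 U{\left(-38,0 \left(-21\right) \right)}} = \frac{1}{\left(3 - 702 \left(-139\right)\right) + 51 \left(-38 + 0 \left(-21\right)\right)} = \frac{1}{\left(3 + 97578\right) + 51 \left(-38 + 0\right)} = \frac{1}{97581 + 51 \left(-38\right)} = \frac{1}{97581 - 1938} = \frac{1}{95643}$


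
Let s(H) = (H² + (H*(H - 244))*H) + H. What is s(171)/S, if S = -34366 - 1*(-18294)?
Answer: 2105181/16072 ≈ 130.98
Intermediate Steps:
s(H) = H + H² + H²*(-244 + H) (s(H) = (H² + (H*(-244 + H))*H) + H = (H² + H²*(-244 + H)) + H = H + H² + H²*(-244 + H))
S = -16072 (S = -34366 + 18294 = -16072)
s(171)/S = (171*(1 + 171² - 243*171))/(-16072) = (171*(1 + 29241 - 41553))*(-1/16072) = (171*(-12311))*(-1/16072) = -2105181*(-1/16072) = 2105181/16072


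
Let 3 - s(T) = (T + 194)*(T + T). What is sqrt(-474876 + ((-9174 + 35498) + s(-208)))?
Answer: I*sqrt(454373) ≈ 674.07*I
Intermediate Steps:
s(T) = 3 - 2*T*(194 + T) (s(T) = 3 - (T + 194)*(T + T) = 3 - (194 + T)*2*T = 3 - 2*T*(194 + T))
sqrt(-474876 + ((-9174 + 35498) + s(-208))) = sqrt(-474876 + ((-9174 + 35498) + (3 - 388*(-208) - 2*(-208)**2))) = sqrt(-474876 + (26324 + (3 + 80704 - 2*43264))) = sqrt(-474876 + (26324 + (3 + 80704 - 86528))) = sqrt(-474876 + (26324 - 5821)) = sqrt(-474876 + 20503) = sqrt(-454373) = I*sqrt(454373)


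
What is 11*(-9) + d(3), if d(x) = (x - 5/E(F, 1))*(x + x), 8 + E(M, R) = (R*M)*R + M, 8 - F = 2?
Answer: -177/2 ≈ -88.500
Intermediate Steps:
F = 6 (F = 8 - 1*2 = 8 - 2 = 6)
E(M, R) = -8 + M + M*R² (E(M, R) = -8 + ((R*M)*R + M) = -8 + ((M*R)*R + M) = -8 + (M*R² + M) = -8 + (M + M*R²) = -8 + M + M*R²)
d(x) = 2*x*(-5/4 + x) (d(x) = (x - 5/(-8 + 6 + 6*1²))*(x + x) = (x - 5/(-8 + 6 + 6*1))*(2*x) = (x - 5/(-8 + 6 + 6))*(2*x) = (x - 5/4)*(2*x) = (-5/4 + x)*(2*x) = 2*x*(-5/4 + x))
11*(-9) + d(3) = 11*(-9) + (½)*3*(-5 + 4*3) = -99 + (½)*3*(-5 + 12) = -99 + (½)*3*7 = -99 + 21/2 = -177/2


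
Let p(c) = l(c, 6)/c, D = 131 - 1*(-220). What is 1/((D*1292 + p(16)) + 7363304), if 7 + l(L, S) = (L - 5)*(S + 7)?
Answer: 2/15633609 ≈ 1.2793e-7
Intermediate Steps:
l(L, S) = -7 + (-5 + L)*(7 + S) (l(L, S) = -7 + (L - 5)*(S + 7) = -7 + (-5 + L)*(7 + S))
D = 351 (D = 131 + 220 = 351)
p(c) = (-72 + 13*c)/c (p(c) = (-42 - 5*6 + 7*c + c*6)/c = (-42 - 30 + 7*c + 6*c)/c = (-72 + 13*c)/c)
1/((D*1292 + p(16)) + 7363304) = 1/((351*1292 + (13 - 72/16)) + 7363304) = 1/((453492 + (13 - 72*1/16)) + 7363304) = 1/((453492 + (13 - 9/2)) + 7363304) = 1/((453492 + 17/2) + 7363304) = 1/(907001/2 + 7363304) = 1/(15633609/2) = 2/15633609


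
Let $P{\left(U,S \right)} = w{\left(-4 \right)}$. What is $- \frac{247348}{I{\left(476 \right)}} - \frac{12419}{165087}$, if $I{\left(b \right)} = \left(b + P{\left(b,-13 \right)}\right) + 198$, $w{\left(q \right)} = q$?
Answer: $- \frac{20421130003}{55304145} \approx -369.25$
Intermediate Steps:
$P{\left(U,S \right)} = -4$
$I{\left(b \right)} = 194 + b$ ($I{\left(b \right)} = \left(b - 4\right) + 198 = \left(-4 + b\right) + 198 = 194 + b$)
$- \frac{247348}{I{\left(476 \right)}} - \frac{12419}{165087} = - \frac{247348}{194 + 476} - \frac{12419}{165087} = - \frac{247348}{670} - \frac{12419}{165087} = \left(-247348\right) \frac{1}{670} - \frac{12419}{165087} = - \frac{123674}{335} - \frac{12419}{165087} = - \frac{20421130003}{55304145}$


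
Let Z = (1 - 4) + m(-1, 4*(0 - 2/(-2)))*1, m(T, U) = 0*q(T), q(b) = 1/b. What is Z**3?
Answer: -27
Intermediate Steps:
m(T, U) = 0 (m(T, U) = 0/T = 0)
Z = -3 (Z = (1 - 4) + 0*1 = -3 + 0 = -3)
Z**3 = (-3)**3 = -27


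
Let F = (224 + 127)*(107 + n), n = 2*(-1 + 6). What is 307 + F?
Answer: 41374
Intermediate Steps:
n = 10 (n = 2*5 = 10)
F = 41067 (F = (224 + 127)*(107 + 10) = 351*117 = 41067)
307 + F = 307 + 41067 = 41374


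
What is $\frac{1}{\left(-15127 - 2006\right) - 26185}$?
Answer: $- \frac{1}{43318} \approx -2.3085 \cdot 10^{-5}$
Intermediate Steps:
$\frac{1}{\left(-15127 - 2006\right) - 26185} = \frac{1}{-17133 - 26185} = \frac{1}{-43318} = - \frac{1}{43318}$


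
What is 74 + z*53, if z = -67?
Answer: -3477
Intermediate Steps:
74 + z*53 = 74 - 67*53 = 74 - 3551 = -3477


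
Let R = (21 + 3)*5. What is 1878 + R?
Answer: 1998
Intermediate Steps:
R = 120 (R = 24*5 = 120)
1878 + R = 1878 + 120 = 1998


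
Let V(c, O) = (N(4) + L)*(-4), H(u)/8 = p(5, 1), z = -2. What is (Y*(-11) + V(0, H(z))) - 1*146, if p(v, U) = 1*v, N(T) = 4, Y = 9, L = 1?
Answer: -265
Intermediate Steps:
p(v, U) = v
H(u) = 40 (H(u) = 8*5 = 40)
V(c, O) = -20 (V(c, O) = (4 + 1)*(-4) = 5*(-4) = -20)
(Y*(-11) + V(0, H(z))) - 1*146 = (9*(-11) - 20) - 1*146 = (-99 - 20) - 146 = -119 - 146 = -265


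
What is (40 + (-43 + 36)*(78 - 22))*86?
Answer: -30272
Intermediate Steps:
(40 + (-43 + 36)*(78 - 22))*86 = (40 - 7*56)*86 = (40 - 392)*86 = -352*86 = -30272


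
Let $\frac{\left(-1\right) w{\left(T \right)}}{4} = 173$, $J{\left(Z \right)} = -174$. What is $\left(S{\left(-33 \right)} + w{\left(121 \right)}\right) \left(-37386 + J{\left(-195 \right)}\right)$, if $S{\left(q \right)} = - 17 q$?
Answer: $4920360$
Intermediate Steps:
$w{\left(T \right)} = -692$ ($w{\left(T \right)} = \left(-4\right) 173 = -692$)
$\left(S{\left(-33 \right)} + w{\left(121 \right)}\right) \left(-37386 + J{\left(-195 \right)}\right) = \left(\left(-17\right) \left(-33\right) - 692\right) \left(-37386 - 174\right) = \left(561 - 692\right) \left(-37560\right) = \left(-131\right) \left(-37560\right) = 4920360$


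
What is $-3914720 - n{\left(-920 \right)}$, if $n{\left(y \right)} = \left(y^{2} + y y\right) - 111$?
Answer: $-5607409$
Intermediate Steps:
$n{\left(y \right)} = -111 + 2 y^{2}$ ($n{\left(y \right)} = \left(y^{2} + y^{2}\right) - 111 = 2 y^{2} - 111 = -111 + 2 y^{2}$)
$-3914720 - n{\left(-920 \right)} = -3914720 - \left(-111 + 2 \left(-920\right)^{2}\right) = -3914720 - \left(-111 + 2 \cdot 846400\right) = -3914720 - \left(-111 + 1692800\right) = -3914720 - 1692689 = -5607409$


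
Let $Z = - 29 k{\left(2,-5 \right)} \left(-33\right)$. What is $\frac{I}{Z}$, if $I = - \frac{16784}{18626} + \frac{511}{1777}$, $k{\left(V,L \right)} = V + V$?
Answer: $- \frac{3384547}{21116780476} \approx -0.00016028$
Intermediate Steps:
$k{\left(V,L \right)} = 2 V$
$I = - \frac{10153641}{16549201}$ ($I = \left(-16784\right) \frac{1}{18626} + 511 \cdot \frac{1}{1777} = - \frac{8392}{9313} + \frac{511}{1777} = - \frac{10153641}{16549201} \approx -0.61354$)
$Z = 3828$ ($Z = - 29 \cdot 2 \cdot 2 \left(-33\right) = \left(-29\right) 4 \left(-33\right) = \left(-116\right) \left(-33\right) = 3828$)
$\frac{I}{Z} = - \frac{10153641}{16549201 \cdot 3828} = \left(- \frac{10153641}{16549201}\right) \frac{1}{3828} = - \frac{3384547}{21116780476}$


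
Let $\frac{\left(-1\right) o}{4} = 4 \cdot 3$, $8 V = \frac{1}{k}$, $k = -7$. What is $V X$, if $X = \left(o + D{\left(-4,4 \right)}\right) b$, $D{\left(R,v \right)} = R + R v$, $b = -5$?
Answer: $- \frac{85}{14} \approx -6.0714$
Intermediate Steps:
$V = - \frac{1}{56}$ ($V = \frac{1}{8 \left(-7\right)} = \frac{1}{8} \left(- \frac{1}{7}\right) = - \frac{1}{56} \approx -0.017857$)
$o = -48$ ($o = - 4 \cdot 4 \cdot 3 = \left(-4\right) 12 = -48$)
$X = 340$ ($X = \left(-48 - 4 \left(1 + 4\right)\right) \left(-5\right) = \left(-48 - 20\right) \left(-5\right) = \left(-68\right) \left(-5\right) = 340$)
$V X = \left(- \frac{1}{56}\right) 340 = - \frac{85}{14}$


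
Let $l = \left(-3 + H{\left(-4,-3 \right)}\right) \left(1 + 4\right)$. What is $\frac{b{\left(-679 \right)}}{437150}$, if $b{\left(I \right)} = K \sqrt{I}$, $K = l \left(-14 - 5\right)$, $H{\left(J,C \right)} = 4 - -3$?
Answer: $- \frac{38 i \sqrt{679}}{43715} \approx - 0.022651 i$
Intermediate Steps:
$H{\left(J,C \right)} = 7$ ($H{\left(J,C \right)} = 4 + 3 = 7$)
$l = 20$ ($l = \left(-3 + 7\right) \left(1 + 4\right) = 4 \cdot 5 = 20$)
$K = -380$ ($K = 20 \left(-14 - 5\right) = 20 \left(-19\right) = -380$)
$b{\left(I \right)} = - 380 \sqrt{I}$
$\frac{b{\left(-679 \right)}}{437150} = \frac{\left(-380\right) \sqrt{-679}}{437150} = - 380 i \sqrt{679} \cdot \frac{1}{437150} = - \frac{38 i \sqrt{679}}{43715}$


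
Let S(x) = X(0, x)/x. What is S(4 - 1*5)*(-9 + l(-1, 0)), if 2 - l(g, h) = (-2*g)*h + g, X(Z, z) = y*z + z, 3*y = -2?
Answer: -2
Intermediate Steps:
y = -2/3 (y = (1/3)*(-2) = -2/3 ≈ -0.66667)
X(Z, z) = z/3 (X(Z, z) = -2*z/3 + z = z/3)
l(g, h) = 2 - g + 2*g*h (l(g, h) = 2 - ((-2*g)*h + g) = 2 - (-2*g*h + g) = 2 - (g - 2*g*h) = 2 + (-g + 2*g*h) = 2 - g + 2*g*h)
S(x) = 1/3 (S(x) = (x/3)/x = 1/3)
S(4 - 1*5)*(-9 + l(-1, 0)) = (-9 + (2 - 1*(-1) + 2*(-1)*0))/3 = (-9 + (2 + 1 + 0))/3 = (-9 + 3)/3 = (1/3)*(-6) = -2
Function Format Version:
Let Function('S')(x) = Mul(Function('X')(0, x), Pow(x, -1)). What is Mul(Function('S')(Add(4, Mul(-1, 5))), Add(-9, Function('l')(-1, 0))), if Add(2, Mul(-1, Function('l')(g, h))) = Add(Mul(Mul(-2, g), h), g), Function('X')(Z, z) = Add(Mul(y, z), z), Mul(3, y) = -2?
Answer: -2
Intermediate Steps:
y = Rational(-2, 3) (y = Mul(Rational(1, 3), -2) = Rational(-2, 3) ≈ -0.66667)
Function('X')(Z, z) = Mul(Rational(1, 3), z) (Function('X')(Z, z) = Add(Mul(Rational(-2, 3), z), z) = Mul(Rational(1, 3), z))
Function('l')(g, h) = Add(2, Mul(-1, g), Mul(2, g, h)) (Function('l')(g, h) = Add(2, Mul(-1, Add(Mul(Mul(-2, g), h), g))) = Add(2, Mul(-1, Add(Mul(-2, g, h), g))) = Add(2, Mul(-1, Add(g, Mul(-2, g, h)))) = Add(2, Add(Mul(-1, g), Mul(2, g, h))) = Add(2, Mul(-1, g), Mul(2, g, h)))
Function('S')(x) = Rational(1, 3) (Function('S')(x) = Mul(Mul(Rational(1, 3), x), Pow(x, -1)) = Rational(1, 3))
Mul(Function('S')(Add(4, Mul(-1, 5))), Add(-9, Function('l')(-1, 0))) = Mul(Rational(1, 3), Add(-9, Add(2, Mul(-1, -1), Mul(2, -1, 0)))) = Mul(Rational(1, 3), Add(-9, Add(2, 1, 0))) = Mul(Rational(1, 3), Add(-9, 3)) = Mul(Rational(1, 3), -6) = -2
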